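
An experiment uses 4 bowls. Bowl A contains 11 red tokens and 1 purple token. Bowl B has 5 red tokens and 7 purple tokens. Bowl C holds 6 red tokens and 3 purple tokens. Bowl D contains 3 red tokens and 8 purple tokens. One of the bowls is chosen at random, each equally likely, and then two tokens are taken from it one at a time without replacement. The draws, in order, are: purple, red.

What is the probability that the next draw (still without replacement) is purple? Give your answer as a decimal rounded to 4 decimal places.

Compute the likelihood of the observed sequence for each case: P(data | bowl A) = (1/12)(11/11) = 1/12; P(data | bowl B) = (7/12)(5/11) = 35/132; P(data | bowl C) = (3/9)(6/8) = 1/4; P(data | bowl D) = (8/11)(3/10) = 12/55.
Weighting by the prior gives 1/4 · 1/12 = 1/48, 1/4 · 35/132 = 35/528, 1/4 · 1/4 = 1/16, 1/4 · 12/55 = 3/55; summing to 49/240.
The posterior is then P(bowl A | data) = 0.10204, P(bowl B | data) = 0.32468, P(bowl C | data) = 0.30612, P(bowl D | data) = 0.26716.
So P(purple next | data) = Σ P(purple next | H) P(H | data) = (0)(0.10204) + (3/5)(0.32468) + (2/7)(0.30612) + (7/9)(0.26716) = 0.49006.

0.4901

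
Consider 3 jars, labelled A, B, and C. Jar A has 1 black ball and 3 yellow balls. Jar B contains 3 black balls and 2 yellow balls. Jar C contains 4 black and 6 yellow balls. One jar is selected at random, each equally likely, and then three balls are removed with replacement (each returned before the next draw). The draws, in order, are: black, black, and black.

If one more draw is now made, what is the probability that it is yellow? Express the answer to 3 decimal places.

0.462

For each hypothesis, P(data | H) works out to: P(data | jar A) = (1/4)(1/4)(1/4) = 0.015625; P(data | jar B) = (3/5)(3/5)(3/5) = 0.216; P(data | jar C) = (4/10)(4/10)(4/10) = 0.064.
Multiplying each by its prior: 1/3 · 0.015625 = 0.0052083, 1/3 · 0.216 = 0.072, 1/3 · 0.064 = 0.021333; these sum to 0.098542.
The posterior is then P(jar A | data) = 0.052854, P(jar B | data) = 0.73066, P(jar C | data) = 0.21649.
The predictive probability is P(yellow next | data) = (3/4)(0.052854) + (2/5)(0.73066) + (3/5)(0.21649) = 0.4618.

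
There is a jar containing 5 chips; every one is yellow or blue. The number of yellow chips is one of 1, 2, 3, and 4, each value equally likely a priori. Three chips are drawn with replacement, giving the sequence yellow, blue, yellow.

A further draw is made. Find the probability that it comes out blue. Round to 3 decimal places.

Under each hypothesis, the probability of the observed sequence is: P(data | r = 1) = (1/5)(4/5)(1/5) = 4/125; P(data | r = 2) = (2/5)(3/5)(2/5) = 12/125; P(data | r = 3) = (3/5)(2/5)(3/5) = 18/125; P(data | r = 4) = (4/5)(1/5)(4/5) = 16/125.
Weighting by the prior gives 1/4 · 4/125 = 1/125, 1/4 · 12/125 = 3/125, 1/4 · 18/125 = 9/250, 1/4 · 16/125 = 4/125; these sum to 1/10.
Normalising, the posterior is P(r = 1 | data) = 2/25, P(r = 2 | data) = 6/25, P(r = 3 | data) = 9/25, P(r = 4 | data) = 8/25.
So P(blue next | data) = Σ P(blue next | H) P(H | data) = (4/5)(2/25) + (3/5)(6/25) + (2/5)(9/25) + (1/5)(8/25) = 52/125.

0.416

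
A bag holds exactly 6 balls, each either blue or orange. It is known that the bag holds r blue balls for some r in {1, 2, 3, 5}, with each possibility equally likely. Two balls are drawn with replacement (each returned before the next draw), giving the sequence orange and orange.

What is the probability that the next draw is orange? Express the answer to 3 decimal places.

For each hypothesis, P(data | H) works out to: P(data | r = 1) = (5/6)(5/6) = 25/36; P(data | r = 2) = (4/6)(4/6) = 4/9; P(data | r = 3) = (3/6)(3/6) = 1/4; P(data | r = 5) = (1/6)(1/6) = 1/36.
Weighting by the prior gives 1/4 · 25/36 = 25/144, 1/4 · 4/9 = 1/9, 1/4 · 1/4 = 1/16, 1/4 · 1/36 = 1/144; summing to 17/48.
Dividing through by the total gives posterior P(r = 1 | data) = 25/51, P(r = 2 | data) = 16/51, P(r = 3 | data) = 3/17, P(r = 5 | data) = 1/51.
The predictive probability is P(orange next | data) = (5/6)(25/51) + (2/3)(16/51) + (1/2)(3/17) + (1/6)(1/51) = 217/306.

0.709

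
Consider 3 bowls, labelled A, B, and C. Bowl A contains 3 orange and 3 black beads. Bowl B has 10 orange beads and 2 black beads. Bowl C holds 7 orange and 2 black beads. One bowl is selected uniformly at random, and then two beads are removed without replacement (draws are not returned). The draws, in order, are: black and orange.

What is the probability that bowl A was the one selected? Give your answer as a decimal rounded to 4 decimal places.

Compute the likelihood of the observed sequence for each case: P(data | bowl A) = (3/6)(3/5) = 0.3; P(data | bowl B) = (2/12)(10/11) = 0.15152; P(data | bowl C) = (2/9)(7/8) = 0.19444.
The prior-weighted likelihoods are 1/3 · 0.3 = 0.1, 1/3 · 0.15152 = 0.050505, 1/3 · 0.19444 = 0.064815; these sum to 0.21532.
So P(bowl A | data) = (0.1) / (0.21532) = 0.46443.

0.4644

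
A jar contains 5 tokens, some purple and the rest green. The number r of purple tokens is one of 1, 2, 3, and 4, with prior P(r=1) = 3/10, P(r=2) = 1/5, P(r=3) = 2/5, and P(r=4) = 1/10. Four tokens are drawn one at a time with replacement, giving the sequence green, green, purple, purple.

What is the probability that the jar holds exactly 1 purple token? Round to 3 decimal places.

For each hypothesis, P(data | H) works out to: P(data | r = 1) = (4/5)(4/5)(1/5)(1/5) = 0.0256; P(data | r = 2) = (3/5)(3/5)(2/5)(2/5) = 0.0576; P(data | r = 3) = (2/5)(2/5)(3/5)(3/5) = 0.0576; P(data | r = 4) = (1/5)(1/5)(4/5)(4/5) = 0.0256.
Weighting by the prior gives 3/10 · 0.0256 = 0.00768, 1/5 · 0.0576 = 0.01152, 2/5 · 0.0576 = 0.02304, 1/10 · 0.0256 = 0.00256; these sum to 0.0448.
So P(r = 1 | data) = (0.00768) / (0.0448) = 0.17143.

0.171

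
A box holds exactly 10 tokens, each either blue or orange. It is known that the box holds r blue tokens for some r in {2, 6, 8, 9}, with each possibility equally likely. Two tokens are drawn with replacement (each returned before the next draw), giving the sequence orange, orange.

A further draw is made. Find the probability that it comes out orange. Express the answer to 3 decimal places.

0.688

For each hypothesis, P(data | H) works out to: P(data | r = 2) = (8/10)(8/10) = 16/25; P(data | r = 6) = (4/10)(4/10) = 4/25; P(data | r = 8) = (2/10)(2/10) = 1/25; P(data | r = 9) = (1/10)(1/10) = 1/100.
Weighting by the prior gives 1/4 · 16/25 = 4/25, 1/4 · 4/25 = 1/25, 1/4 · 1/25 = 1/100, 1/4 · 1/100 = 1/400; these sum to 17/80.
Dividing through by the total gives posterior P(r = 2 | data) = 64/85, P(r = 6 | data) = 16/85, P(r = 8 | data) = 4/85, P(r = 9 | data) = 1/85.
The predictive probability is P(orange next | data) = (4/5)(64/85) + (2/5)(16/85) + (1/5)(4/85) + (1/10)(1/85) = 117/170.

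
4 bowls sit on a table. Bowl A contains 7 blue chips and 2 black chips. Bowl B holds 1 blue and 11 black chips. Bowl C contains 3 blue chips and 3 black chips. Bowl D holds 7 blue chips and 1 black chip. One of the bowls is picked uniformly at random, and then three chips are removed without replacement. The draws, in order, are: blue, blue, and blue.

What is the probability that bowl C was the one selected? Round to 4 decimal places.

0.0458

For each hypothesis, P(data | H) works out to: P(data | bowl A) = (7/9)(6/8)(5/7) = 5/12; P(data | bowl B) = (1/12)(0/11) = 0; P(data | bowl C) = (3/6)(2/5)(1/4) = 1/20; P(data | bowl D) = (7/8)(6/7)(5/6) = 5/8.
Multiplying each by its prior: 1/4 · 5/12 = 5/48, 1/4 · 0 = 0, 1/4 · 1/20 = 1/80, 1/4 · 5/8 = 5/32; with total 131/480.
Therefore the posterior P(bowl C | data) = (1/80) / (131/480) = 6/131.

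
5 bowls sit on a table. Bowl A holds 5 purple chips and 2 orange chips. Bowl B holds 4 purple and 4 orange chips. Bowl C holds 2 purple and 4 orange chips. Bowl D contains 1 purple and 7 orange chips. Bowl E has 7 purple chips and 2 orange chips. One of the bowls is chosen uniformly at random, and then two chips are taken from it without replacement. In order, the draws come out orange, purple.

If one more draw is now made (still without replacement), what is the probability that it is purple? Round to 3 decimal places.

The likelihood of the observed sequence under each hypothesis: P(data | bowl A) = (2/7)(5/6) = 0.2381; P(data | bowl B) = (4/8)(4/7) = 0.28571; P(data | bowl C) = (4/6)(2/5) = 0.26667; P(data | bowl D) = (7/8)(1/7) = 0.125; P(data | bowl E) = (2/9)(7/8) = 0.19444.
The prior-weighted likelihoods are 1/5 · 0.2381 = 0.047619, 1/5 · 0.28571 = 0.057143, 1/5 · 0.26667 = 0.053333, 1/5 · 0.125 = 0.025, 1/5 · 0.19444 = 0.038889; these sum to 0.22198.
Normalising, the posterior is P(bowl A | data) = 0.21452, P(bowl B | data) = 0.25742, P(bowl C | data) = 0.24026, P(bowl D | data) = 0.11262, P(bowl E | data) = 0.17519.
So P(purple next | data) = Σ P(purple next | H) P(H | data) = (4/5)(0.21452) + (1/2)(0.25742) + (1/4)(0.24026) + (0)(0.11262) + (6/7)(0.17519) = 0.51055.

0.511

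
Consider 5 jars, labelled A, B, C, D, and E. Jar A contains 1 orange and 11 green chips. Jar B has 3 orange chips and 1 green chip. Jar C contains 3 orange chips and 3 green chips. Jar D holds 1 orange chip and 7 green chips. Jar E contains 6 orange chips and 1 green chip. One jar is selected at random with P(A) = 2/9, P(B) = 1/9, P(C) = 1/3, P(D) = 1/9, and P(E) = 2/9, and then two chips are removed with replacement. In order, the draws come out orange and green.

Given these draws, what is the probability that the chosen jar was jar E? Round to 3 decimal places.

0.170

The likelihood of the observed sequence under each hypothesis: P(data | jar A) = (1/12)(11/12) = 0.076389; P(data | jar B) = (3/4)(1/4) = 0.1875; P(data | jar C) = (3/6)(3/6) = 0.25; P(data | jar D) = (1/8)(7/8) = 0.10938; P(data | jar E) = (6/7)(1/7) = 0.12245.
Weighting by the prior gives 2/9 · 0.076389 = 0.016975, 1/9 · 0.1875 = 0.020833, 1/3 · 0.25 = 0.083333, 1/9 · 0.10938 = 0.012153, 2/9 · 0.12245 = 0.027211; with total 0.16051.
So P(jar E | data) = (0.027211) / (0.16051) = 0.16953.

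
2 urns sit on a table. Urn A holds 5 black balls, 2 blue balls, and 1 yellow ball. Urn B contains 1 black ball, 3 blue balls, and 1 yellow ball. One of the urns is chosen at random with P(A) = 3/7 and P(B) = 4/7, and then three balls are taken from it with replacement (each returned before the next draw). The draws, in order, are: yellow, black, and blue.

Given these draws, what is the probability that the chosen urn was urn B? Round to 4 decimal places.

0.6210

The likelihood of the observed sequence under each hypothesis: P(data | urn A) = (1/8)(5/8)(2/8) = 0.019531; P(data | urn B) = (1/5)(1/5)(3/5) = 0.024.
Weighting by the prior gives 3/7 · 0.019531 = 0.0083705, 4/7 · 0.024 = 0.013714; with total 0.022085.
So P(urn B | data) = (0.013714) / (0.022085) = 0.62098.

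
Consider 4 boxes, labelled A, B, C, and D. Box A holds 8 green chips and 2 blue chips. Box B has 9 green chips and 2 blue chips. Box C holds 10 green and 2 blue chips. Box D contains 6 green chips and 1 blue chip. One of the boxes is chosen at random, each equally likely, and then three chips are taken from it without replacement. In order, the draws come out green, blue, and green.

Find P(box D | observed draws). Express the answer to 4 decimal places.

For each hypothesis, P(data | H) works out to: P(data | box A) = (8/10)(2/9)(7/8) = 0.15556; P(data | box B) = (9/11)(2/10)(8/9) = 0.14545; P(data | box C) = (10/12)(2/11)(9/10) = 0.13636; P(data | box D) = (6/7)(1/6)(5/5) = 0.14286.
Weighting by the prior gives 1/4 · 0.15556 = 0.038889, 1/4 · 0.14545 = 0.036364, 1/4 · 0.13636 = 0.034091, 1/4 · 0.14286 = 0.035714; these sum to 0.14506.
Therefore the posterior P(box D | data) = (0.035714) / (0.14506) = 0.24621.

0.2462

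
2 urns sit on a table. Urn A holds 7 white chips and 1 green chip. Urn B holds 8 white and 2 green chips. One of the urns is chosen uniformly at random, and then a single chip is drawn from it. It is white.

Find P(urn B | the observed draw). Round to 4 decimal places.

0.4776

The likelihood of this draw under each hypothesis: P(data | urn A) = (7/8) = 7/8; P(data | urn B) = (8/10) = 4/5.
Weighting by the prior gives 1/2 · 7/8 = 7/16, 1/2 · 4/5 = 2/5; summing to 67/80.
By Bayes' rule, P(urn B | data) = (2/5) / (67/80) = 32/67.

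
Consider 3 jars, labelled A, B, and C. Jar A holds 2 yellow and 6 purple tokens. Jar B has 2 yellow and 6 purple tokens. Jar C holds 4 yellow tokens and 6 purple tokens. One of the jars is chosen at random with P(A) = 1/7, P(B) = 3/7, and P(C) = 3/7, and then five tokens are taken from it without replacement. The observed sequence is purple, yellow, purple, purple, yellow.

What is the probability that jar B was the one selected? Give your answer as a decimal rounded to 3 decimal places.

0.375

The likelihood of the observed sequence under each hypothesis: P(data | jar A) = (6/8)(2/7)(5/6)(4/5)(1/4) = 1/28; P(data | jar B) = (6/8)(2/7)(5/6)(4/5)(1/4) = 1/28; P(data | jar C) = (6/10)(4/9)(5/8)(4/7)(3/6) = 1/21.
Weighting by the prior gives 1/7 · 1/28 = 1/196, 3/7 · 1/28 = 3/196, 3/7 · 1/21 = 1/49; with total 2/49.
By Bayes' rule, P(jar B | data) = (3/196) / (2/49) = 3/8.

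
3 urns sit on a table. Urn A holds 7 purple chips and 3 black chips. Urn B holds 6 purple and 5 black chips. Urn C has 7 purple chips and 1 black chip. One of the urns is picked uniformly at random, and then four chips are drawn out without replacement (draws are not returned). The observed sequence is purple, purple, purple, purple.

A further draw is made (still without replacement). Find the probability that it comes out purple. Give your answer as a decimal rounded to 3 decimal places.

0.662

Compute the likelihood of the observed sequence for each case: P(data | urn A) = (7/10)(6/9)(5/8)(4/7) = 1/6; P(data | urn B) = (6/11)(5/10)(4/9)(3/8) = 1/22; P(data | urn C) = (7/8)(6/7)(5/6)(4/5) = 1/2.
The prior-weighted likelihoods are 1/3 · 1/6 = 1/18, 1/3 · 1/22 = 1/66, 1/3 · 1/2 = 1/6; summing to 47/198.
The posterior is then P(urn A | data) = 0.23404, P(urn B | data) = 0.06383, P(urn C | data) = 0.70213.
Averaging over the posterior, P(purple next | data) = (1/2)(0.23404) + (2/7)(0.06383) + (3/4)(0.70213) = 0.66185.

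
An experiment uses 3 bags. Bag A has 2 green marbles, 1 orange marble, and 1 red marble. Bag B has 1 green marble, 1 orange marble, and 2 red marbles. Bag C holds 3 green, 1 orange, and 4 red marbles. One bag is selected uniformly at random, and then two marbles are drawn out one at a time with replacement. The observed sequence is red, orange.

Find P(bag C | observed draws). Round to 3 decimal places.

Compute the likelihood of the observed sequence for each case: P(data | bag A) = (1/4)(1/4) = 1/16; P(data | bag B) = (2/4)(1/4) = 1/8; P(data | bag C) = (4/8)(1/8) = 1/16.
Multiplying each by its prior: 1/3 · 1/16 = 1/48, 1/3 · 1/8 = 1/24, 1/3 · 1/16 = 1/48; summing to 1/12.
So P(bag C | data) = (1/48) / (1/12) = 1/4.

0.250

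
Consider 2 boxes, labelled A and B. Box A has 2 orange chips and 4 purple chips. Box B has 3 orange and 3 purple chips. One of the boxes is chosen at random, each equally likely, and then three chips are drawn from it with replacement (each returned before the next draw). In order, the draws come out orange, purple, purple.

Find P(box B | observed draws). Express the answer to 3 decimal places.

Under each hypothesis, the probability of the observed sequence is: P(data | box A) = (2/6)(4/6)(4/6) = 4/27; P(data | box B) = (3/6)(3/6)(3/6) = 1/8.
Weighting by the prior gives 1/2 · 4/27 = 2/27, 1/2 · 1/8 = 1/16; these sum to 59/432.
By Bayes' rule, P(box B | data) = (1/16) / (59/432) = 27/59.

0.458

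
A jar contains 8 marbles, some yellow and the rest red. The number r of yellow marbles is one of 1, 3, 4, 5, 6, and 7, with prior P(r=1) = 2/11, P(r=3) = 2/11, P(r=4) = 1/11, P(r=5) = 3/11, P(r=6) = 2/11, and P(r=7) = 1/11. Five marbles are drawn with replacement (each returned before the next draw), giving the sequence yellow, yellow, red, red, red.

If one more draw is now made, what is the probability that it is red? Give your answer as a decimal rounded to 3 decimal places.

0.519

Compute the likelihood of the observed sequence for each case: P(data | r = 1) = (1/8)(1/8)(7/8)(7/8)(7/8) = 0.010468; P(data | r = 3) = (3/8)(3/8)(5/8)(5/8)(5/8) = 0.034332; P(data | r = 4) = (4/8)(4/8)(4/8)(4/8)(4/8) = 0.03125; P(data | r = 5) = (5/8)(5/8)(3/8)(3/8)(3/8) = 0.020599; P(data | r = 6) = (6/8)(6/8)(2/8)(2/8)(2/8) = 0.0087891; P(data | r = 7) = (7/8)(7/8)(1/8)(1/8)(1/8) = 0.0014954.
The prior-weighted likelihoods are 2/11 · 0.010468 = 0.0019032, 2/11 · 0.034332 = 0.0062422, 1/11 · 0.03125 = 0.0028409, 3/11 · 0.020599 = 0.005618, 2/11 · 0.0087891 = 0.001598, 1/11 · 0.0014954 = 0.00013594; summing to 0.018338.
Normalising, the posterior is P(r = 1 | data) = 0.10378, P(r = 3 | data) = 0.34039, P(r = 4 | data) = 0.15492, P(r = 5 | data) = 0.30635, P(r = 6 | data) = 0.087141, P(r = 7 | data) = 0.007413.
The predictive probability is P(red next | data) = (7/8)(0.10378) + (5/8)(0.34039) + (1/2)(0.15492) + (3/8)(0.30635) + (1/4)(0.087141) + (1/8)(0.007413) = 0.51861.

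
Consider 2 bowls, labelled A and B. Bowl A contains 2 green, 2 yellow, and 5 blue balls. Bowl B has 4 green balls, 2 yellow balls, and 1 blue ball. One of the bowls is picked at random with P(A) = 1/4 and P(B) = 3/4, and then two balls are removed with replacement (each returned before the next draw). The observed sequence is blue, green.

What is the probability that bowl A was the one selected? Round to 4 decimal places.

Under each hypothesis, the probability of the observed sequence is: P(data | bowl A) = (5/9)(2/9) = 0.12346; P(data | bowl B) = (1/7)(4/7) = 0.081633.
The prior-weighted likelihoods are 1/4 · 0.12346 = 0.030864, 3/4 · 0.081633 = 0.061224; summing to 0.092089.
So P(bowl A | data) = (0.030864) / (0.092089) = 0.33516.

0.3352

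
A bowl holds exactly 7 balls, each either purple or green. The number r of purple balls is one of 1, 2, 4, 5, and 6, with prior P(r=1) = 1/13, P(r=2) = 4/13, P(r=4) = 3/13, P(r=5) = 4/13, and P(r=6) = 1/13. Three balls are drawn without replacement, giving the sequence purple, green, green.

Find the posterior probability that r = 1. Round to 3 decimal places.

For each hypothesis, P(data | H) works out to: P(data | r = 1) = (1/7)(6/6)(5/5) = 0.14286; P(data | r = 2) = (2/7)(5/6)(4/5) = 0.19048; P(data | r = 4) = (4/7)(3/6)(2/5) = 0.11429; P(data | r = 5) = (5/7)(2/6)(1/5) = 0.047619; P(data | r = 6) = (6/7)(1/6)(0/5) = 0.
The prior-weighted likelihoods are 1/13 · 0.14286 = 0.010989, 4/13 · 0.19048 = 0.058608, 3/13 · 0.11429 = 0.026374, 4/13 · 0.047619 = 0.014652, 1/13 · 0 = 0; with total 0.11062.
Hence P(r = 1 | data) = (0.010989) / (0.11062) = 0.099338.

0.099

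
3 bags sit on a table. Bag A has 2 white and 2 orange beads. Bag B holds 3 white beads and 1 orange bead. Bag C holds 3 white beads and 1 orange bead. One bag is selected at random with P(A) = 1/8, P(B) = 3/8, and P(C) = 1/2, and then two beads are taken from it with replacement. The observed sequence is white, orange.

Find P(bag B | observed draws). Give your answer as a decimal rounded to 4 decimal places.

0.3600

Under each hypothesis, the probability of the observed sequence is: P(data | bag A) = (2/4)(2/4) = 1/4; P(data | bag B) = (3/4)(1/4) = 3/16; P(data | bag C) = (3/4)(1/4) = 3/16.
Multiplying each by its prior: 1/8 · 1/4 = 1/32, 3/8 · 3/16 = 9/128, 1/2 · 3/16 = 3/32; these sum to 25/128.
Hence P(bag B | data) = (9/128) / (25/128) = 9/25.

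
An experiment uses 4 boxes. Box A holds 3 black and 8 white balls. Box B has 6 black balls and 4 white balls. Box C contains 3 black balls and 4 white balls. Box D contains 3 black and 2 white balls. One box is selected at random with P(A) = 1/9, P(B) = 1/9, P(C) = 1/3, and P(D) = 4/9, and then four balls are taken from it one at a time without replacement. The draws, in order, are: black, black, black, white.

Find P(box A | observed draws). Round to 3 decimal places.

Compute the likelihood of the observed sequence for each case: P(data | box A) = (3/11)(2/10)(1/9)(8/8) = 0.0060606; P(data | box B) = (6/10)(5/9)(4/8)(4/7) = 0.095238; P(data | box C) = (3/7)(2/6)(1/5)(4/4) = 0.028571; P(data | box D) = (3/5)(2/4)(1/3)(2/2) = 0.1.
The prior-weighted likelihoods are 1/9 · 0.0060606 = 0.0006734, 1/9 · 0.095238 = 0.010582, 1/3 · 0.028571 = 0.0095238, 4/9 · 0.1 = 0.044444; with total 0.065224.
Therefore the posterior P(box A | data) = (0.0006734) / (0.065224) = 0.010324.

0.010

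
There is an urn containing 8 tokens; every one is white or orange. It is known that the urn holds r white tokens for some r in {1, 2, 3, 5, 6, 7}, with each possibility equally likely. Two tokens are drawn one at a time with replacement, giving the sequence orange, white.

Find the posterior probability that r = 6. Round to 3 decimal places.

0.176

The likelihood of the observed sequence under each hypothesis: P(data | r = 1) = (7/8)(1/8) = 7/64; P(data | r = 2) = (6/8)(2/8) = 3/16; P(data | r = 3) = (5/8)(3/8) = 15/64; P(data | r = 5) = (3/8)(5/8) = 15/64; P(data | r = 6) = (2/8)(6/8) = 3/16; P(data | r = 7) = (1/8)(7/8) = 7/64.
Weighting by the prior gives 1/6 · 7/64 = 7/384, 1/6 · 3/16 = 1/32, 1/6 · 15/64 = 5/128, 1/6 · 15/64 = 5/128, 1/6 · 3/16 = 1/32, 1/6 · 7/64 = 7/384; these sum to 17/96.
By Bayes' rule, P(r = 6 | data) = (1/32) / (17/96) = 3/17.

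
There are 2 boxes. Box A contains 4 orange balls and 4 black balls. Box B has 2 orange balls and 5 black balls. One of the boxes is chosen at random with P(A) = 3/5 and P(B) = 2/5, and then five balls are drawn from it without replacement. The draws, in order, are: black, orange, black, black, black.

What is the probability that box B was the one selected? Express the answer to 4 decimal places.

Under each hypothesis, the probability of the observed sequence is: P(data | box A) = (4/8)(4/7)(3/6)(2/5)(1/4) = 1/70; P(data | box B) = (5/7)(2/6)(4/5)(3/4)(2/3) = 2/21.
Weighting by the prior gives 3/5 · 1/70 = 3/350, 2/5 · 2/21 = 4/105; these sum to 7/150.
Therefore the posterior P(box B | data) = (4/105) / (7/150) = 40/49.

0.8163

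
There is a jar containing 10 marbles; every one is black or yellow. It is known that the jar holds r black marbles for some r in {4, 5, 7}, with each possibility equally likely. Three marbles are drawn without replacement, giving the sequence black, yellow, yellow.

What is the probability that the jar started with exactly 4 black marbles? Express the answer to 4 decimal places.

Compute the likelihood of the observed sequence for each case: P(data | r = 4) = (4/10)(6/9)(5/8) = 0.16667; P(data | r = 5) = (5/10)(5/9)(4/8) = 0.13889; P(data | r = 7) = (7/10)(3/9)(2/8) = 0.058333.
Weighting by the prior gives 1/3 · 0.16667 = 0.055556, 1/3 · 0.13889 = 0.046296, 1/3 · 0.058333 = 0.019444; summing to 0.1213.
Therefore the posterior P(r = 4 | data) = (0.055556) / (0.1213) = 0.45802.

0.4580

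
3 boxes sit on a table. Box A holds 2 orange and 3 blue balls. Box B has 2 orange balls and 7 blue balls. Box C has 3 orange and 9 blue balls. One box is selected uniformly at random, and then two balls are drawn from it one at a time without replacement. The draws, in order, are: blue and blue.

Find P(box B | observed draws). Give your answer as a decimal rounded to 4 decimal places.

Compute the likelihood of the observed sequence for each case: P(data | box A) = (3/5)(2/4) = 0.3; P(data | box B) = (7/9)(6/8) = 0.58333; P(data | box C) = (9/12)(8/11) = 0.54545.
Multiplying each by its prior: 1/3 · 0.3 = 0.1, 1/3 · 0.58333 = 0.19444, 1/3 · 0.54545 = 0.18182; summing to 0.47626.
Therefore the posterior P(box B | data) = (0.19444) / (0.47626) = 0.40827.

0.4083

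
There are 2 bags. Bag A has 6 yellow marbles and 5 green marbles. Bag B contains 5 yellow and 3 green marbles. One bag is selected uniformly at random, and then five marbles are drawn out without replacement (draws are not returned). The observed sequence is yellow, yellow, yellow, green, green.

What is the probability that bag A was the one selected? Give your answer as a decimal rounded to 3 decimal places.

For each hypothesis, P(data | H) works out to: P(data | bag A) = (6/11)(5/10)(4/9)(5/8)(4/7) = 0.04329; P(data | bag B) = (5/8)(4/7)(3/6)(3/5)(2/4) = 0.053571.
Weighting by the prior gives 1/2 · 0.04329 = 0.021645, 1/2 · 0.053571 = 0.026786; summing to 0.048431.
Therefore the posterior P(bag A | data) = (0.021645) / (0.048431) = 0.44693.

0.447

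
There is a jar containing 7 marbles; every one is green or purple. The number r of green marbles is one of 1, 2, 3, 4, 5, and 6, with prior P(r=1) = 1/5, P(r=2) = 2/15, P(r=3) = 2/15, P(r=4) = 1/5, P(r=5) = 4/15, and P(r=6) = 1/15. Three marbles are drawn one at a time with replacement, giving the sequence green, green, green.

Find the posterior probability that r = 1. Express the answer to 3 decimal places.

For each hypothesis, P(data | H) works out to: P(data | r = 1) = (1/7)(1/7)(1/7) = 0.0029155; P(data | r = 2) = (2/7)(2/7)(2/7) = 0.023324; P(data | r = 3) = (3/7)(3/7)(3/7) = 0.078717; P(data | r = 4) = (4/7)(4/7)(4/7) = 0.18659; P(data | r = 5) = (5/7)(5/7)(5/7) = 0.36443; P(data | r = 6) = (6/7)(6/7)(6/7) = 0.62974.
Multiplying each by its prior: 1/5 · 0.0029155 = 0.00058309, 2/15 · 0.023324 = 0.0031098, 2/15 · 0.078717 = 0.010496, 1/5 · 0.18659 = 0.037318, 4/15 · 0.36443 = 0.097182, 1/15 · 0.62974 = 0.041983; with total 0.19067.
By Bayes' rule, P(r = 1 | data) = (0.00058309) / (0.19067) = 0.0030581.

0.003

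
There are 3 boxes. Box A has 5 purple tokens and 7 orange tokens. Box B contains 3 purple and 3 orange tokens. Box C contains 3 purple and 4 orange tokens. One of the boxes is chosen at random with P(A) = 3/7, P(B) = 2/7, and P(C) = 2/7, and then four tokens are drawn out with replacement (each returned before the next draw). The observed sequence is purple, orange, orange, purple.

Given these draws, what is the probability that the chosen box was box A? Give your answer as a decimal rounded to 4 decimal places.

For each hypothesis, P(data | H) works out to: P(data | box A) = (5/12)(7/12)(7/12)(5/12) = 0.059076; P(data | box B) = (3/6)(3/6)(3/6)(3/6) = 0.0625; P(data | box C) = (3/7)(4/7)(4/7)(3/7) = 0.059975.
The prior-weighted likelihoods are 3/7 · 0.059076 = 0.025318, 2/7 · 0.0625 = 0.017857, 2/7 · 0.059975 = 0.017136; with total 0.060311.
By Bayes' rule, P(box A | data) = (0.025318) / (0.060311) = 0.41979.

0.4198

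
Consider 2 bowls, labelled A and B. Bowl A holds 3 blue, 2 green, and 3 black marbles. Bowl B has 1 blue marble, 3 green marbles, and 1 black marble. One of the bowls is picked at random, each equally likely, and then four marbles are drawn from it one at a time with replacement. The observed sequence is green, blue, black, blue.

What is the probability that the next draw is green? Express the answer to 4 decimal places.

0.3434

The likelihood of the observed sequence under each hypothesis: P(data | bowl A) = (2/8)(3/8)(3/8)(3/8) = 0.013184; P(data | bowl B) = (3/5)(1/5)(1/5)(1/5) = 0.0048.
The prior-weighted likelihoods are 1/2 · 0.013184 = 0.0065918, 1/2 · 0.0048 = 0.0024; these sum to 0.0089918.
Dividing through by the total gives posterior P(bowl A | data) = 0.73309, P(bowl B | data) = 0.26691.
So P(green next | data) = Σ P(green next | H) P(H | data) = (1/4)(0.73309) + (3/5)(0.26691) = 0.34342.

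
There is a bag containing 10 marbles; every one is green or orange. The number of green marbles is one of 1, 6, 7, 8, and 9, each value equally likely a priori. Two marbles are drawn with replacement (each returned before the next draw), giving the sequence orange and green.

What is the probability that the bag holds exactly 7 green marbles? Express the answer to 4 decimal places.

Under each hypothesis, the probability of the observed sequence is: P(data | r = 1) = (9/10)(1/10) = 9/100; P(data | r = 6) = (4/10)(6/10) = 6/25; P(data | r = 7) = (3/10)(7/10) = 21/100; P(data | r = 8) = (2/10)(8/10) = 4/25; P(data | r = 9) = (1/10)(9/10) = 9/100.
Weighting by the prior gives 1/5 · 9/100 = 9/500, 1/5 · 6/25 = 6/125, 1/5 · 21/100 = 21/500, 1/5 · 4/25 = 4/125, 1/5 · 9/100 = 9/500; with total 79/500.
So P(r = 7 | data) = (21/500) / (79/500) = 21/79.

0.2658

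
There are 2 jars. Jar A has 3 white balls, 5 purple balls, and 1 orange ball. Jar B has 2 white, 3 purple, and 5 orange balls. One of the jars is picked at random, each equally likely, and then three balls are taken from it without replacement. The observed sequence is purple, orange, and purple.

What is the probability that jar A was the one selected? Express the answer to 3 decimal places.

0.488

Under each hypothesis, the probability of the observed sequence is: P(data | jar A) = (5/9)(1/8)(4/7) = 0.039683; P(data | jar B) = (3/10)(5/9)(2/8) = 0.041667.
Multiplying each by its prior: 1/2 · 0.039683 = 0.019841, 1/2 · 0.041667 = 0.020833; these sum to 0.040675.
Therefore the posterior P(jar A | data) = (0.019841) / (0.040675) = 0.4878.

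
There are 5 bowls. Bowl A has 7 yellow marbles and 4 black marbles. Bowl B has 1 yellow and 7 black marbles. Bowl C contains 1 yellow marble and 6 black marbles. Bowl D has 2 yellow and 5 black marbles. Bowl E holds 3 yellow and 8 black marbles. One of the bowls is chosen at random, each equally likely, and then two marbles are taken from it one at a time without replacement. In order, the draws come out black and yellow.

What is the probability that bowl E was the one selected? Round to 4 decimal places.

0.2229

Compute the likelihood of the observed sequence for each case: P(data | bowl A) = (4/11)(7/10) = 0.25455; P(data | bowl B) = (7/8)(1/7) = 0.125; P(data | bowl C) = (6/7)(1/6) = 0.14286; P(data | bowl D) = (5/7)(2/6) = 0.2381; P(data | bowl E) = (8/11)(3/10) = 0.21818.
The prior-weighted likelihoods are 1/5 · 0.25455 = 0.050909, 1/5 · 0.125 = 0.025, 1/5 · 0.14286 = 0.028571, 1/5 · 0.2381 = 0.047619, 1/5 · 0.21818 = 0.043636; with total 0.19574.
By Bayes' rule, P(bowl E | data) = (0.043636) / (0.19574) = 0.22293.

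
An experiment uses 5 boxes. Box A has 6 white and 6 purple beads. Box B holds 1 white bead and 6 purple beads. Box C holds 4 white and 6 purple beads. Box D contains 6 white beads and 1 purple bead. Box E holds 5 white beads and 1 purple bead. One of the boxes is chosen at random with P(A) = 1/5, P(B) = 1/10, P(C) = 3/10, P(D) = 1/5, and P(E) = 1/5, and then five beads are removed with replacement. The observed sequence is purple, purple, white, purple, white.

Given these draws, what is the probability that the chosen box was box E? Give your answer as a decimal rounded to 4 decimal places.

For each hypothesis, P(data | H) works out to: P(data | box A) = (6/12)(6/12)(6/12)(6/12)(6/12) = 0.03125; P(data | box B) = (6/7)(6/7)(1/7)(6/7)(1/7) = 0.012852; P(data | box C) = (6/10)(6/10)(4/10)(6/10)(4/10) = 0.03456; P(data | box D) = (1/7)(1/7)(6/7)(1/7)(6/7) = 0.002142; P(data | box E) = (1/6)(1/6)(5/6)(1/6)(5/6) = 0.003215.
The prior-weighted likelihoods are 1/5 · 0.03125 = 0.00625, 1/10 · 0.012852 = 0.0012852, 3/10 · 0.03456 = 0.010368, 1/5 · 0.002142 = 0.00042839, 1/5 · 0.003215 = 0.000643; these sum to 0.018975.
By Bayes' rule, P(box E | data) = (0.000643) / (0.018975) = 0.033888.

0.0339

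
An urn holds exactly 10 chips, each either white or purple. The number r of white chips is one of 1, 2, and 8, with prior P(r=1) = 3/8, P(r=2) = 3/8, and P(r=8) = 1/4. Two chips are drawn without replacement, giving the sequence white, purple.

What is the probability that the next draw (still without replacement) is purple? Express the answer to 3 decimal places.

Compute the likelihood of the observed sequence for each case: P(data | r = 1) = (1/10)(9/9) = 1/10; P(data | r = 2) = (2/10)(8/9) = 8/45; P(data | r = 8) = (8/10)(2/9) = 8/45.
Multiplying each by its prior: 3/8 · 1/10 = 3/80, 3/8 · 8/45 = 1/15, 1/4 · 8/45 = 2/45; with total 107/720.
The posterior is then P(r = 1 | data) = 27/107, P(r = 2 | data) = 48/107, P(r = 8 | data) = 32/107.
Averaging over the posterior, P(purple next | data) = (1)(27/107) + (7/8)(48/107) + (1/8)(32/107) = 73/107.

0.682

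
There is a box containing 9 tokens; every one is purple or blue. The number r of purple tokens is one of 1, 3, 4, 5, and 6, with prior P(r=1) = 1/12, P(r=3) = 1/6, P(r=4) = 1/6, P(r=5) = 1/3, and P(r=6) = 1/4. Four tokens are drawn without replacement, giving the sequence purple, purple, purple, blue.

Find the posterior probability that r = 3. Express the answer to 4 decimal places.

Compute the likelihood of the observed sequence for each case: P(data | r = 1) = (1/9)(0/8) = 0; P(data | r = 3) = (3/9)(2/8)(1/7)(6/6) = 1/84; P(data | r = 4) = (4/9)(3/8)(2/7)(5/6) = 5/126; P(data | r = 5) = (5/9)(4/8)(3/7)(4/6) = 5/63; P(data | r = 6) = (6/9)(5/8)(4/7)(3/6) = 5/42.
Multiplying each by its prior: 1/12 · 0 = 0, 1/6 · 1/84 = 1/504, 1/6 · 5/126 = 5/756, 1/3 · 5/63 = 5/189, 1/4 · 5/42 = 5/168; summing to 7/108.
Hence P(r = 3 | data) = (1/504) / (7/108) = 3/98.

0.0306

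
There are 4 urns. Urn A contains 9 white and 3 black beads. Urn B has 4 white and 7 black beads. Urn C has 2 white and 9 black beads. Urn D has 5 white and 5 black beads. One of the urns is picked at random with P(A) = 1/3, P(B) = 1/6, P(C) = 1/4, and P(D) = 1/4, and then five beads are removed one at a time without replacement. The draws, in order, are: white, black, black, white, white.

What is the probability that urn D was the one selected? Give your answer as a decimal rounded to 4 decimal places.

Compute the likelihood of the observed sequence for each case: P(data | urn A) = (9/12)(3/11)(2/10)(8/9)(7/8) = 0.031818; P(data | urn B) = (4/11)(7/10)(6/9)(3/8)(2/7) = 0.018182; P(data | urn C) = (2/11)(9/10)(8/9)(1/8)(0/7) = 0; P(data | urn D) = (5/10)(5/9)(4/8)(4/7)(3/6) = 0.039683.
The prior-weighted likelihoods are 1/3 · 0.031818 = 0.010606, 1/6 · 0.018182 = 0.0030303, 1/4 · 0 = 0, 1/4 · 0.039683 = 0.0099206; these sum to 0.023557.
So P(urn D | data) = (0.0099206) / (0.023557) = 0.42113.

0.4211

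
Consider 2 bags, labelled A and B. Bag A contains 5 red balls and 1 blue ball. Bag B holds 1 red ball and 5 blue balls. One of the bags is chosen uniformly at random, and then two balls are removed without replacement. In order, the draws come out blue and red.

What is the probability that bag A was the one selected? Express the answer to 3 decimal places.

Compute the likelihood of the observed sequence for each case: P(data | bag A) = (1/6)(5/5) = 1/6; P(data | bag B) = (5/6)(1/5) = 1/6.
The prior-weighted likelihoods are 1/2 · 1/6 = 1/12, 1/2 · 1/6 = 1/12; with total 1/6.
Therefore the posterior P(bag A | data) = (1/12) / (1/6) = 1/2.

0.500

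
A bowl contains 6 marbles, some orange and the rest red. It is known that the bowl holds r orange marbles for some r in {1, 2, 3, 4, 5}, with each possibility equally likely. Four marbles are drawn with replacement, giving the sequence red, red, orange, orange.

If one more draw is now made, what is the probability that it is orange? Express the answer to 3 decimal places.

The likelihood of the observed sequence under each hypothesis: P(data | r = 1) = (5/6)(5/6)(1/6)(1/6) = 0.01929; P(data | r = 2) = (4/6)(4/6)(2/6)(2/6) = 0.049383; P(data | r = 3) = (3/6)(3/6)(3/6)(3/6) = 0.0625; P(data | r = 4) = (2/6)(2/6)(4/6)(4/6) = 0.049383; P(data | r = 5) = (1/6)(1/6)(5/6)(5/6) = 0.01929.
Weighting by the prior gives 1/5 · 0.01929 = 0.003858, 1/5 · 0.049383 = 0.0098765, 1/5 · 0.0625 = 0.0125, 1/5 · 0.049383 = 0.0098765, 1/5 · 0.01929 = 0.003858; these sum to 0.039969.
The posterior is then P(r = 1 | data) = 0.096525, P(r = 2 | data) = 0.2471, P(r = 3 | data) = 0.31274, P(r = 4 | data) = 0.2471, P(r = 5 | data) = 0.096525.
So P(orange next | data) = Σ P(orange next | H) P(H | data) = (1/6)(0.096525) + (1/3)(0.2471) + (1/2)(0.31274) + (2/3)(0.2471) + (5/6)(0.096525) = 0.5.

0.500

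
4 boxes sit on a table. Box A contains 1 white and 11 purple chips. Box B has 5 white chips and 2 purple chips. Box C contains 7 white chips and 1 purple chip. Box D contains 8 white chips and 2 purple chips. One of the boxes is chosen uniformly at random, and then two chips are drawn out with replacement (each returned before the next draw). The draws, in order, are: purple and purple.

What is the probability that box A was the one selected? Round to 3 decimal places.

0.860

Compute the likelihood of the observed sequence for each case: P(data | box A) = (11/12)(11/12) = 0.84028; P(data | box B) = (2/7)(2/7) = 0.081633; P(data | box C) = (1/8)(1/8) = 0.015625; P(data | box D) = (2/10)(2/10) = 0.04.
The prior-weighted likelihoods are 1/4 · 0.84028 = 0.21007, 1/4 · 0.081633 = 0.020408, 1/4 · 0.015625 = 0.0039062, 1/4 · 0.04 = 0.01; summing to 0.24438.
Therefore the posterior P(box A | data) = (0.21007) / (0.24438) = 0.85959.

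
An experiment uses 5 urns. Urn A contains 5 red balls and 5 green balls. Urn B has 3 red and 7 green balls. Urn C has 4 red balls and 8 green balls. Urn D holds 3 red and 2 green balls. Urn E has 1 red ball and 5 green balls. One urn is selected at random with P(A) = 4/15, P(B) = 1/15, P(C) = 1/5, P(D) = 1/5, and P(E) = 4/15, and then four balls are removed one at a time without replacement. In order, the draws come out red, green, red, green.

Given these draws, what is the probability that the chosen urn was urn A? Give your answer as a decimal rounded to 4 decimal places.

Under each hypothesis, the probability of the observed sequence is: P(data | urn A) = (5/10)(5/9)(4/8)(4/7) = 0.079365; P(data | urn B) = (3/10)(7/9)(2/8)(6/7) = 0.05; P(data | urn C) = (4/12)(8/11)(3/10)(7/9) = 0.056566; P(data | urn D) = (3/5)(2/4)(2/3)(1/2) = 0.1; P(data | urn E) = (1/6)(5/5)(0/4) = 0.
Multiplying each by its prior: 4/15 · 0.079365 = 0.021164, 1/15 · 0.05 = 0.0033333, 1/5 · 0.056566 = 0.011313, 1/5 · 0.1 = 0.02, 4/15 · 0 = 0; summing to 0.05581.
Hence P(urn A | data) = (0.021164) / (0.05581) = 0.37921.

0.3792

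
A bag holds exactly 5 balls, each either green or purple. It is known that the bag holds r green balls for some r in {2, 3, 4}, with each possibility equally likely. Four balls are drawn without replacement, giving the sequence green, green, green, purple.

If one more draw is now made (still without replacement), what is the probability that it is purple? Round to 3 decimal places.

0.333

Compute the likelihood of the observed sequence for each case: P(data | r = 2) = (2/5)(1/4)(0/3) = 0; P(data | r = 3) = (3/5)(2/4)(1/3)(2/2) = 1/10; P(data | r = 4) = (4/5)(3/4)(2/3)(1/2) = 1/5.
Weighting by the prior gives 1/3 · 0 = 0, 1/3 · 1/10 = 1/30, 1/3 · 1/5 = 1/15; summing to 1/10.
Normalising, the posterior is P(r = 2 | data) = 0, P(r = 3 | data) = 1/3, P(r = 4 | data) = 2/3.
So P(purple next | data) = Σ P(purple next | H) P(H | data) = (1)(1/3) + (0)(2/3) = 1/3.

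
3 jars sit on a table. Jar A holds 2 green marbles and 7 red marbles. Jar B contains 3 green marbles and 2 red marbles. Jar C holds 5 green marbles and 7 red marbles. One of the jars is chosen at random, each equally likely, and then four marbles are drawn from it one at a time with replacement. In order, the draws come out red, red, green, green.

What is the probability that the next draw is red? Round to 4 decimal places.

The likelihood of the observed sequence under each hypothesis: P(data | jar A) = (7/9)(7/9)(2/9)(2/9) = 0.029873; P(data | jar B) = (2/5)(2/5)(3/5)(3/5) = 0.0576; P(data | jar C) = (7/12)(7/12)(5/12)(5/12) = 0.059076.
Weighting by the prior gives 1/3 · 0.029873 = 0.0099578, 1/3 · 0.0576 = 0.0192, 1/3 · 0.059076 = 0.019692; summing to 0.04885.
The posterior is then P(jar A | data) = 0.20385, P(jar B | data) = 0.39304, P(jar C | data) = 0.40311.
So P(red next | data) = Σ P(red next | H) P(H | data) = (7/9)(0.20385) + (2/5)(0.39304) + (7/12)(0.40311) = 0.55091.

0.5509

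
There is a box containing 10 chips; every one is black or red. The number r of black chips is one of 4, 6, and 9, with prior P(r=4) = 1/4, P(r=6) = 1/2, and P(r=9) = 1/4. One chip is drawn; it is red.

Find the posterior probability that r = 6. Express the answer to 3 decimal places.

0.533

For each hypothesis, P(data | H) works out to: P(data | r = 4) = (6/10) = 3/5; P(data | r = 6) = (4/10) = 2/5; P(data | r = 9) = (1/10) = 1/10.
Multiplying each by its prior: 1/4 · 3/5 = 3/20, 1/2 · 2/5 = 1/5, 1/4 · 1/10 = 1/40; these sum to 3/8.
So P(r = 6 | data) = (1/5) / (3/8) = 8/15.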